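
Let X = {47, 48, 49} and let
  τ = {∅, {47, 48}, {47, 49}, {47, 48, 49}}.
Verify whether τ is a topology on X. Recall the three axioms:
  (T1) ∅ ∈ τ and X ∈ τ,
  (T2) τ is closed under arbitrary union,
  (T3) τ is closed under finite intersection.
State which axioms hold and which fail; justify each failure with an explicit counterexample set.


τ is NOT a topology on X.

Axiom (T1): ∅ ∈ τ? Yes; X ∈ τ? Yes.
Axiom (T2/T3): check pairwise unions and intersections of members of τ.
Counterexample for (T3): {47, 48} ∩ {47, 49} = {47} ∉ τ. Therefore τ is NOT a topology.


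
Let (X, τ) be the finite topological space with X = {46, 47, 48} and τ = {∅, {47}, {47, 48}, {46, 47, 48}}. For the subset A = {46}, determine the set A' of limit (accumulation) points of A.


A' = ∅

For each x ∈ X, list the open sets U ∈ τ with x ∈ U, then check whether U ∩ (A ∖ {x}) ≠ ∅ for every such U.
  x = 46: open {46, 47, 48} ∋ x has {46, 47, 48} ∩ (A ∖ {46}) = ∅, so x is NOT a limit point.
  x = 47: open {47} ∋ x has {47} ∩ (A ∖ {47}) = ∅, so x is NOT a limit point.
  x = 48: open {47, 48} ∋ x has {47, 48} ∩ (A ∖ {48}) = ∅, so x is NOT a limit point.
Collecting: A' = ∅.


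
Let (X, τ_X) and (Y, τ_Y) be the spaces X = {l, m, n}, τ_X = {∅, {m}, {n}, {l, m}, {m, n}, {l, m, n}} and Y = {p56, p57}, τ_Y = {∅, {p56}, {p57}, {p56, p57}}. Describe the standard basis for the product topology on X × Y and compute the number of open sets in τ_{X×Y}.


Basis B = {∅ × ∅, {m} × {p56}, {m} × {p57}, {n} × {p56}, {n} × {p57}, {l, m} × {p56}, {l, m} × {p57}, {m} × {p56, p57}, {m, n} × {p56}, {m, n} × {p57}, {n} × {p56, p57}, {l, m, n} × {p56}, {l, m, n} × {p57}, {l, m} × {p56, p57}, {m, n} × {p56, p57}, {l, m, n} × {p56, p57}}; |τ_{X×Y}| = 36.

Enumerate products U × V with U ∈ τ_X, V ∈ τ_Y (deduplicated):
  ∅ × ∅ = {} (∅)
  {m} × {p56} = {(m,p56)}
  {m} × {p57} = {(m,p57)}
  {n} × {p56} = {(n,p56)}
  {n} × {p57} = {(n,p57)}
  {l, m} × {p56} = {(l,p56), (m,p56)}
  {l, m} × {p57} = {(l,p57), (m,p57)}
  {m} × {p56, p57} = {(m,p56), (m,p57)}
  {m, n} × {p56} = {(m,p56), (n,p56)}
  {m, n} × {p57} = {(m,p57), (n,p57)}
  {n} × {p56, p57} = {(n,p56), (n,p57)}
  {l, m, n} × {p56} = {(l,p56), (m,p56), (n,p56)}
  {l, m, n} × {p57} = {(l,p57), (m,p57), (n,p57)}
  {l, m} × {p56, p57} = {(l,p56), (l,p57), (m,p56), (m,p57)}
  {m, n} × {p56, p57} = {(m,p56), (m,p57), (n,p56), (n,p57)}
  {l, m, n} × {p56, p57} = {(l,p56), (l,p57), (m,p56), (m,p57), (n,p56), (n,p57)}
These 16 distinct sets form the basis B.
Close under arbitrary unions to get τ_{X×Y}; counting gives |τ_{X×Y}| = 36.


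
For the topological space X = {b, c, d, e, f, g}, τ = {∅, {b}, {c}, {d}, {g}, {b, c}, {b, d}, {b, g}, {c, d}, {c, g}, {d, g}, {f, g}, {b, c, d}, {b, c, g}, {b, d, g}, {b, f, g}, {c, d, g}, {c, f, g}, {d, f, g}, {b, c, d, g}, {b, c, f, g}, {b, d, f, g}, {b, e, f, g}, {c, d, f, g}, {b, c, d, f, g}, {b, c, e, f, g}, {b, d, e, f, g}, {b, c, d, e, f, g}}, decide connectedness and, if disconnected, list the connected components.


(X, τ) is disconnected; components = [{c}, {d}, {b, e, f, g}].

Find clopen sets (U ∈ τ with X ∖ U ∈ τ):
  U = ∅, X ∖ U = {b, c, d, e, f, g} — both open, so U is clopen.
  U = {c}, X ∖ U = {b, d, e, f, g} — both open, so U is clopen.
  U = {d}, X ∖ U = {b, c, e, f, g} — both open, so U is clopen.
  U = {c, d}, X ∖ U = {b, e, f, g} — both open, so U is clopen.
  U = {b, e, f, g}, X ∖ U = {c, d} — both open, so U is clopen.
  U = {b, c, e, f, g}, X ∖ U = {d} — both open, so U is clopen.
  U = {b, d, e, f, g}, X ∖ U = {c} — both open, so U is clopen.
  U = {b, c, d, e, f, g}, X ∖ U = ∅ — both open, so U is clopen.
Nontrivial clopen(s) exist: e.g. {b, e, f, g}. So (X, τ) is disconnected.
Compute connected components by grouping points that agree on all clopens:
  component: {c}
  component: {d}
  component: {b, e, f, g}


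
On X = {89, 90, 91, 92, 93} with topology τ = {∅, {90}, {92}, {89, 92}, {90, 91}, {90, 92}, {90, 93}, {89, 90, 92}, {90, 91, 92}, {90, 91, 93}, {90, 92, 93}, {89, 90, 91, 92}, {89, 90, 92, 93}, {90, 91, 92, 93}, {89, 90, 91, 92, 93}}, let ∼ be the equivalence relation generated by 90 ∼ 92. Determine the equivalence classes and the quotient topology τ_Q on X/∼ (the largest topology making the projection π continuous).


X/∼ = {[89], [90=92], [91], [93]}; |τ_Q| = 9.

Equivalence classes: [89], [90=92], [91], [93].
Quotient map π: X → X/∼ sends 89 ↦ [89], 90 ↦ [90=92], 91 ↦ [91], 92 ↦ [90=92], 93 ↦ [93].
For each subset V ⊆ X/∼, compute π^{-1}(V) ⊆ X and check whether π^{-1}(V) ∈ τ. V is open in τ_Q iff π^{-1}(V) ∈ τ.
  V = {}: π^{-1}(V) = ∅ ∈ τ ✓.
  V = {[89]}: π^{-1}(V) = {89} ∉ τ ✗.
  V = {[90=92]}: π^{-1}(V) = {90, 92} ∈ τ ✓.
  V = {[89], [90=92]}: π^{-1}(V) = {89, 90, 92} ∈ τ ✓.
  V = {[91]}: π^{-1}(V) = {91} ∉ τ ✗.
  V = {[89], [91]}: π^{-1}(V) = {89, 91} ∉ τ ✗.
  V = {[90=92], [91]}: π^{-1}(V) = {90, 91, 92} ∈ τ ✓.
  V = {[89], [90=92], [91]}: π^{-1}(V) = {89, 90, 91, 92} ∈ τ ✓.
  V = {[93]}: π^{-1}(V) = {93} ∉ τ ✗.
  V = {[89], [93]}: π^{-1}(V) = {89, 93} ∉ τ ✗.
  V = {[90=92], [93]}: π^{-1}(V) = {90, 92, 93} ∈ τ ✓.
  V = {[89], [90=92], [93]}: π^{-1}(V) = {89, 90, 92, 93} ∈ τ ✓.
  V = {[91], [93]}: π^{-1}(V) = {91, 93} ∉ τ ✗.
  V = {[89], [91], [93]}: π^{-1}(V) = {89, 91, 93} ∉ τ ✗.
  V = {[90=92], [91], [93]}: π^{-1}(V) = {90, 91, 92, 93} ∈ τ ✓.
  V = {[89], [90=92], [91], [93]}: π^{-1}(V) = {89, 90, 91, 92, 93} ∈ τ ✓.
Open sets in the quotient: τ_Q = {{}, {[90=92]}, {[89], [90=92]}, {[90=92], [91]}, {[89], [90=92], [91]}, {[90=92], [93]}, {[89], [90=92], [93]}, {[90=92], [91], [93]}, {[89], [90=92], [91], [93]}} (9 elements).


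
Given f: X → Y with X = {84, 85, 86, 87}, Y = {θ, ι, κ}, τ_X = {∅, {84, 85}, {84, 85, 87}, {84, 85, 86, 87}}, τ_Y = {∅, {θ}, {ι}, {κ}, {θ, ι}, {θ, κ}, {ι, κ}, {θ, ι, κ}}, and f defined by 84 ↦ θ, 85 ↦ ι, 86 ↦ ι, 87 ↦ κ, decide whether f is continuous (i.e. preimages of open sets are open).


f is NOT continuous.

Compute f^{-1}(U) for each U ∈ τ_Y:
  U = ∅: f^{-1}(U) = ∅ ∈ τ_X ✓.
  U = {θ}: f^{-1}(U) = {84} ∉ τ_X ✗.
  U = {ι}: f^{-1}(U) = {85, 86} ∉ τ_X ✗.
  U = {κ}: f^{-1}(U) = {87} ∉ τ_X ✗.
  U = {θ, ι}: f^{-1}(U) = {84, 85, 86} ∉ τ_X ✗.
  U = {θ, κ}: f^{-1}(U) = {84, 87} ∉ τ_X ✗.
  U = {ι, κ}: f^{-1}(U) = {85, 86, 87} ∉ τ_X ✗.
  U = {θ, ι, κ}: f^{-1}(U) = {84, 85, 86, 87} ∈ τ_X ✓.
Found U = {θ} with f^{-1}(U) = {84} not in τ_X. Therefore f is NOT continuous.


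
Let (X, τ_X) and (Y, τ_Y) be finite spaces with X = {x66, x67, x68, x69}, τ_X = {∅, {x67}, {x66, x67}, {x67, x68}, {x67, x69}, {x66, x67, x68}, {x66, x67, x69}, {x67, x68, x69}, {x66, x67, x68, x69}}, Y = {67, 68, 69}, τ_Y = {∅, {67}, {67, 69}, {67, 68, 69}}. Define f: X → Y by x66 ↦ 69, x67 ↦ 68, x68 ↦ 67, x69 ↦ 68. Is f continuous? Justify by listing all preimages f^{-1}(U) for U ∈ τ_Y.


f is NOT continuous.

Compute f^{-1}(U) for each U ∈ τ_Y:
  U = ∅: f^{-1}(U) = ∅ ∈ τ_X ✓.
  U = {67}: f^{-1}(U) = {x68} ∉ τ_X ✗.
  U = {67, 69}: f^{-1}(U) = {x66, x68} ∉ τ_X ✗.
  U = {67, 68, 69}: f^{-1}(U) = {x66, x67, x68, x69} ∈ τ_X ✓.
Found U = {67} with f^{-1}(U) = {x68} not in τ_X. Therefore f is NOT continuous.


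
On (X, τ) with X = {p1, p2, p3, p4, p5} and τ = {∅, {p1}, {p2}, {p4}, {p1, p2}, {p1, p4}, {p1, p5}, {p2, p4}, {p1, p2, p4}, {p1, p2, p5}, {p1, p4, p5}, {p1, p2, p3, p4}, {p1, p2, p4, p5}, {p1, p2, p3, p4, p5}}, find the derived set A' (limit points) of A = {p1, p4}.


A' = {p3, p5}

For each x ∈ X, list the open sets U ∈ τ with x ∈ U, then check whether U ∩ (A ∖ {x}) ≠ ∅ for every such U.
  x = p1: open {p1} ∋ x has {p1} ∩ (A ∖ {p1}) = ∅, so x is NOT a limit point.
  x = p2: open {p2} ∋ x has {p2} ∩ (A ∖ {p2}) = ∅, so x is NOT a limit point.
  x = p3: opens ∋ x are {p1, p2, p3, p4}, {p1, p2, p3, p4, p5}; each meets A ∖ {p3}, so x IS a limit point.
  x = p4: open {p4} ∋ x has {p4} ∩ (A ∖ {p4}) = ∅, so x is NOT a limit point.
  x = p5: opens ∋ x are {p1, p5}, {p1, p2, p5}, {p1, p4, p5}, {p1, p2, p4, p5}, {p1, p2, p3, p4, p5}; each meets A ∖ {p5}, so x IS a limit point.
Collecting: A' = {p3, p5}.


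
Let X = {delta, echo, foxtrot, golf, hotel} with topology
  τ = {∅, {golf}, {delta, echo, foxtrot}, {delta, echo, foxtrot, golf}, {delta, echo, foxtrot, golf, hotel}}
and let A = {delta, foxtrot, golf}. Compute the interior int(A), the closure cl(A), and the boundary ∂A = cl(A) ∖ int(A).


int(A) = {golf}, cl(A) = {delta, echo, foxtrot, golf, hotel}, ∂A = {delta, echo, foxtrot, hotel}.

Closed sets in (X, τ) are complements of opens:
  closed(X, τ) = {∅, {hotel}, {golf, hotel}, {delta, echo, foxtrot, hotel}, {delta, echo, foxtrot, golf, hotel}}.
int(A) = ⋃ {U ∈ τ : U ⊆ A}. Opens contained in A: ∅, {golf}.
Taking the union of these: int(A) = {golf}.
cl(A) = ⋂ {C closed : A ⊆ C}. Closed sets containing A: {delta, echo, foxtrot, golf, hotel}.
Intersecting these: cl(A) = {delta, echo, foxtrot, golf, hotel}.
∂A = cl(A) ∖ int(A) = {delta, echo, foxtrot, golf, hotel} ∖ {golf} = {delta, echo, foxtrot, hotel}.


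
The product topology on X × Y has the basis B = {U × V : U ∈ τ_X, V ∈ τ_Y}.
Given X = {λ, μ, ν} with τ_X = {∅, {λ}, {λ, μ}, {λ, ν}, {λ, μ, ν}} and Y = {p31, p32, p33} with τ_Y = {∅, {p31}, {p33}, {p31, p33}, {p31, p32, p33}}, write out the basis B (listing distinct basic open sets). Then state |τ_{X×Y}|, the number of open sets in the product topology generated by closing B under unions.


Basis B = {∅ × ∅, {λ} × {p31}, {λ} × {p33}, {λ} × {p31, p33}, {λ, μ} × {p31}, {λ, ν} × {p31}, {λ, μ} × {p33}, {λ, ν} × {p33}, {λ} × {p31, p32, p33}, {λ, μ, ν} × {p31}, {λ, μ, ν} × {p33}, {λ, μ} × {p31, p33}, {λ, ν} × {p31, p33}, {λ, μ} × {p31, p32, p33}, {λ, ν} × {p31, p32, p33}, {λ, μ, ν} × {p31, p33}, {λ, μ, ν} × {p31, p32, p33}}; |τ_{X×Y}| = 50.

Enumerate products U × V with U ∈ τ_X, V ∈ τ_Y (deduplicated):
  ∅ × ∅ = {} (∅)
  {λ} × {p31} = {(λ,p31)}
  {λ} × {p33} = {(λ,p33)}
  {λ} × {p31, p33} = {(λ,p31), (λ,p33)}
  {λ, μ} × {p31} = {(λ,p31), (μ,p31)}
  {λ, ν} × {p31} = {(λ,p31), (ν,p31)}
  {λ, μ} × {p33} = {(λ,p33), (μ,p33)}
  {λ, ν} × {p33} = {(λ,p33), (ν,p33)}
  {λ} × {p31, p32, p33} = {(λ,p31), (λ,p32), (λ,p33)}
  {λ, μ, ν} × {p31} = {(λ,p31), (μ,p31), (ν,p31)}
  {λ, μ, ν} × {p33} = {(λ,p33), (μ,p33), (ν,p33)}
  {λ, μ} × {p31, p33} = {(λ,p31), (λ,p33), (μ,p31), (μ,p33)}
  {λ, ν} × {p31, p33} = {(λ,p31), (λ,p33), (ν,p31), (ν,p33)}
  {λ, μ} × {p31, p32, p33} = {(λ,p31), (λ,p32), (λ,p33), (μ,p31), (μ,p32), (μ,p33)}
  {λ, ν} × {p31, p32, p33} = {(λ,p31), (λ,p32), (λ,p33), (ν,p31), (ν,p32), (ν,p33)}
  {λ, μ, ν} × {p31, p33} = {(λ,p31), (λ,p33), (μ,p31), (μ,p33), (ν,p31), (ν,p33)}
  {λ, μ, ν} × {p31, p32, p33} = {(λ,p31), (λ,p32), (λ,p33), (μ,p31), (μ,p32), (μ,p33), (ν,p31), (ν,p32), (ν,p33)}
These 17 distinct sets form the basis B.
Close under arbitrary unions to get τ_{X×Y}; counting gives |τ_{X×Y}| = 50.


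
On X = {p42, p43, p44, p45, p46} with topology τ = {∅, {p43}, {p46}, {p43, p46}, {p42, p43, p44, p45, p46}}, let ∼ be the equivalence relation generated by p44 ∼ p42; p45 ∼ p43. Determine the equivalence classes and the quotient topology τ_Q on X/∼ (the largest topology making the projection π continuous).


X/∼ = {[p42=p44], [p43=p45], [p46]}; |τ_Q| = 3.

Equivalence classes: [p42=p44], [p43=p45], [p46].
Quotient map π: X → X/∼ sends p42 ↦ [p42=p44], p43 ↦ [p43=p45], p44 ↦ [p42=p44], p45 ↦ [p43=p45], p46 ↦ [p46].
For each subset V ⊆ X/∼, compute π^{-1}(V) ⊆ X and check whether π^{-1}(V) ∈ τ. V is open in τ_Q iff π^{-1}(V) ∈ τ.
  V = {}: π^{-1}(V) = ∅ ∈ τ ✓.
  V = {[p42=p44]}: π^{-1}(V) = {p42, p44} ∉ τ ✗.
  V = {[p43=p45]}: π^{-1}(V) = {p43, p45} ∉ τ ✗.
  V = {[p42=p44], [p43=p45]}: π^{-1}(V) = {p42, p43, p44, p45} ∉ τ ✗.
  V = {[p46]}: π^{-1}(V) = {p46} ∈ τ ✓.
  V = {[p42=p44], [p46]}: π^{-1}(V) = {p42, p44, p46} ∉ τ ✗.
  V = {[p43=p45], [p46]}: π^{-1}(V) = {p43, p45, p46} ∉ τ ✗.
  V = {[p42=p44], [p43=p45], [p46]}: π^{-1}(V) = {p42, p43, p44, p45, p46} ∈ τ ✓.
Open sets in the quotient: τ_Q = {{}, {[p46]}, {[p42=p44], [p43=p45], [p46]}} (3 elements).


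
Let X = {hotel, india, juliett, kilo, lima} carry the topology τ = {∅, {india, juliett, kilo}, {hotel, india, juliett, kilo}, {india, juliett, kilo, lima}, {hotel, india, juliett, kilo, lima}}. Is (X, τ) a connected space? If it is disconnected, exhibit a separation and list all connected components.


(X, τ) is connected.

Find clopen sets (U ∈ τ with X ∖ U ∈ τ):
  U = ∅, X ∖ U = {hotel, india, juliett, kilo, lima} — both open, so U is clopen.
  U = {hotel, india, juliett, kilo, lima}, X ∖ U = ∅ — both open, so U is clopen.
Only trivial clopens (∅ and X) exist, so (X, τ) is connected.
Compute connected components by grouping points that agree on all clopens:
  component: {hotel, india, juliett, kilo, lima}


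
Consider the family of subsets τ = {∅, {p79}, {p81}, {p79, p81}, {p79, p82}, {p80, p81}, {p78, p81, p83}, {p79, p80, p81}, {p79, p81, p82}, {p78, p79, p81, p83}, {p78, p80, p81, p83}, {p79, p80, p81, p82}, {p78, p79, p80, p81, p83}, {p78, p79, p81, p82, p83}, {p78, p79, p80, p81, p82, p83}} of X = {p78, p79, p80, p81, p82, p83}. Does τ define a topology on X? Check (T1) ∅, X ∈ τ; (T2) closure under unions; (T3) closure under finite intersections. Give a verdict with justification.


τ IS a topology on X.

Axiom (T1): ∅ ∈ τ? Yes; X ∈ τ? Yes.
Axiom (T2/T3): check pairwise unions and intersections of members of τ.
All pairwise intersections and unions checked — each lies in τ. Therefore τ satisfies (T1), (T2), (T3): it IS a topology on X.


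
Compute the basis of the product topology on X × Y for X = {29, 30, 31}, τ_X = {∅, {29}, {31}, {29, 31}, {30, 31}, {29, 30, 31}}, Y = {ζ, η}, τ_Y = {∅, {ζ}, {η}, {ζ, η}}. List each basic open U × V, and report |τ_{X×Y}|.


Basis B = {∅ × ∅, {29} × {ζ}, {29} × {η}, {31} × {ζ}, {31} × {η}, {29} × {ζ, η}, {29, 31} × {ζ}, {29, 31} × {η}, {30, 31} × {ζ}, {30, 31} × {η}, {31} × {ζ, η}, {29, 30, 31} × {ζ}, {29, 30, 31} × {η}, {29, 31} × {ζ, η}, {30, 31} × {ζ, η}, {29, 30, 31} × {ζ, η}}; |τ_{X×Y}| = 36.

Enumerate products U × V with U ∈ τ_X, V ∈ τ_Y (deduplicated):
  ∅ × ∅ = {} (∅)
  {29} × {ζ} = {(29,ζ)}
  {29} × {η} = {(29,η)}
  {31} × {ζ} = {(31,ζ)}
  {31} × {η} = {(31,η)}
  {29} × {ζ, η} = {(29,ζ), (29,η)}
  {29, 31} × {ζ} = {(29,ζ), (31,ζ)}
  {29, 31} × {η} = {(29,η), (31,η)}
  {30, 31} × {ζ} = {(30,ζ), (31,ζ)}
  {30, 31} × {η} = {(30,η), (31,η)}
  {31} × {ζ, η} = {(31,ζ), (31,η)}
  {29, 30, 31} × {ζ} = {(29,ζ), (30,ζ), (31,ζ)}
  {29, 30, 31} × {η} = {(29,η), (30,η), (31,η)}
  {29, 31} × {ζ, η} = {(29,ζ), (29,η), (31,ζ), (31,η)}
  {30, 31} × {ζ, η} = {(30,ζ), (30,η), (31,ζ), (31,η)}
  {29, 30, 31} × {ζ, η} = {(29,ζ), (29,η), (30,ζ), (30,η), (31,ζ), (31,η)}
These 16 distinct sets form the basis B.
Close under arbitrary unions to get τ_{X×Y}; counting gives |τ_{X×Y}| = 36.


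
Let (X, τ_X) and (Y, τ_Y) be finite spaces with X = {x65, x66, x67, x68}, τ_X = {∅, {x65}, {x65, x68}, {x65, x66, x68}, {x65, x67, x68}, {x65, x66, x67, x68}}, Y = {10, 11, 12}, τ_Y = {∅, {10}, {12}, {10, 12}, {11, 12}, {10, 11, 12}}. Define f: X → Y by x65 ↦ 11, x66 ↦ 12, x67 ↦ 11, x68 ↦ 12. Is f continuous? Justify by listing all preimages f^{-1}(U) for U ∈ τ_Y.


f is NOT continuous.

Compute f^{-1}(U) for each U ∈ τ_Y:
  U = ∅: f^{-1}(U) = ∅ ∈ τ_X ✓.
  U = {10}: f^{-1}(U) = ∅ ∈ τ_X ✓.
  U = {12}: f^{-1}(U) = {x66, x68} ∉ τ_X ✗.
  U = {10, 12}: f^{-1}(U) = {x66, x68} ∉ τ_X ✗.
  U = {11, 12}: f^{-1}(U) = {x65, x66, x67, x68} ∈ τ_X ✓.
  U = {10, 11, 12}: f^{-1}(U) = {x65, x66, x67, x68} ∈ τ_X ✓.
Found U = {12} with f^{-1}(U) = {x66, x68} not in τ_X. Therefore f is NOT continuous.


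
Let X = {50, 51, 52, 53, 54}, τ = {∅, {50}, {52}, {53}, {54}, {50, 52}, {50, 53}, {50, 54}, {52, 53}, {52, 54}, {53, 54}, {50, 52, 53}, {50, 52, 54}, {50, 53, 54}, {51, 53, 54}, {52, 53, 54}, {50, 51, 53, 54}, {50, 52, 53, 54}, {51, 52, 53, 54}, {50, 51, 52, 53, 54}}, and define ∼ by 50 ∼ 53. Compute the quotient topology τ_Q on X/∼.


X/∼ = {[50=53], [51], [52], [54]}; |τ_Q| = 10.

Equivalence classes: [50=53], [51], [52], [54].
Quotient map π: X → X/∼ sends 50 ↦ [50=53], 51 ↦ [51], 52 ↦ [52], 53 ↦ [50=53], 54 ↦ [54].
For each subset V ⊆ X/∼, compute π^{-1}(V) ⊆ X and check whether π^{-1}(V) ∈ τ. V is open in τ_Q iff π^{-1}(V) ∈ τ.
  V = {}: π^{-1}(V) = ∅ ∈ τ ✓.
  V = {[50=53]}: π^{-1}(V) = {50, 53} ∈ τ ✓.
  V = {[51]}: π^{-1}(V) = {51} ∉ τ ✗.
  V = {[50=53], [51]}: π^{-1}(V) = {50, 51, 53} ∉ τ ✗.
  V = {[52]}: π^{-1}(V) = {52} ∈ τ ✓.
  V = {[50=53], [52]}: π^{-1}(V) = {50, 52, 53} ∈ τ ✓.
  V = {[51], [52]}: π^{-1}(V) = {51, 52} ∉ τ ✗.
  V = {[50=53], [51], [52]}: π^{-1}(V) = {50, 51, 52, 53} ∉ τ ✗.
  V = {[54]}: π^{-1}(V) = {54} ∈ τ ✓.
  V = {[50=53], [54]}: π^{-1}(V) = {50, 53, 54} ∈ τ ✓.
  V = {[51], [54]}: π^{-1}(V) = {51, 54} ∉ τ ✗.
  V = {[50=53], [51], [54]}: π^{-1}(V) = {50, 51, 53, 54} ∈ τ ✓.
  V = {[52], [54]}: π^{-1}(V) = {52, 54} ∈ τ ✓.
  V = {[50=53], [52], [54]}: π^{-1}(V) = {50, 52, 53, 54} ∈ τ ✓.
  V = {[51], [52], [54]}: π^{-1}(V) = {51, 52, 54} ∉ τ ✗.
  V = {[50=53], [51], [52], [54]}: π^{-1}(V) = {50, 51, 52, 53, 54} ∈ τ ✓.
Open sets in the quotient: τ_Q = {{}, {[50=53]}, {[52]}, {[50=53], [52]}, {[54]}, {[50=53], [54]}, {[50=53], [51], [54]}, {[52], [54]}, {[50=53], [52], [54]}, {[50=53], [51], [52], [54]}} (10 elements).


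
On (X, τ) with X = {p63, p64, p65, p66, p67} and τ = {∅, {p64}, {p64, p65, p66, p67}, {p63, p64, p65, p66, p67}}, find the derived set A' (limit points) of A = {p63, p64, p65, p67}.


A' = {p63, p65, p66, p67}

For each x ∈ X, list the open sets U ∈ τ with x ∈ U, then check whether U ∩ (A ∖ {x}) ≠ ∅ for every such U.
  x = p63: opens ∋ x are {p63, p64, p65, p66, p67}; each meets A ∖ {p63}, so x IS a limit point.
  x = p64: open {p64} ∋ x has {p64} ∩ (A ∖ {p64}) = ∅, so x is NOT a limit point.
  x = p65: opens ∋ x are {p64, p65, p66, p67}, {p63, p64, p65, p66, p67}; each meets A ∖ {p65}, so x IS a limit point.
  x = p66: opens ∋ x are {p64, p65, p66, p67}, {p63, p64, p65, p66, p67}; each meets A ∖ {p66}, so x IS a limit point.
  x = p67: opens ∋ x are {p64, p65, p66, p67}, {p63, p64, p65, p66, p67}; each meets A ∖ {p67}, so x IS a limit point.
Collecting: A' = {p63, p65, p66, p67}.


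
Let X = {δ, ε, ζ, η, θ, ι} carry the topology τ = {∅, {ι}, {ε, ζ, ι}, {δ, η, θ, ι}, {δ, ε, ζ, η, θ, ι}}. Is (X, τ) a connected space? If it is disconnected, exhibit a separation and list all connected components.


(X, τ) is connected.

Find clopen sets (U ∈ τ with X ∖ U ∈ τ):
  U = ∅, X ∖ U = {δ, ε, ζ, η, θ, ι} — both open, so U is clopen.
  U = {δ, ε, ζ, η, θ, ι}, X ∖ U = ∅ — both open, so U is clopen.
Only trivial clopens (∅ and X) exist, so (X, τ) is connected.
Compute connected components by grouping points that agree on all clopens:
  component: {δ, ε, ζ, η, θ, ι}


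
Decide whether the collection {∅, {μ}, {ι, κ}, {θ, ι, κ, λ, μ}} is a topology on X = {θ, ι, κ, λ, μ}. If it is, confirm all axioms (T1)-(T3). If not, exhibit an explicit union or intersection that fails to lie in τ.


τ is NOT a topology on X.

Axiom (T1): ∅ ∈ τ? Yes; X ∈ τ? Yes.
Axiom (T2/T3): check pairwise unions and intersections of members of τ.
Counterexample for (T2): {μ} ∪ {ι, κ} = {ι, κ, μ} ∉ τ. Therefore τ is NOT a topology.


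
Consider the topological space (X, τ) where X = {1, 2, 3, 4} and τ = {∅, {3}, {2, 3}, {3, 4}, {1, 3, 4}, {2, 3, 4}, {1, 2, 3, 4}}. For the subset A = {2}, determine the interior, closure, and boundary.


int(A) = ∅, cl(A) = {2}, ∂A = {2}.

Closed sets in (X, τ) are complements of opens:
  closed(X, τ) = {∅, {1}, {2}, {1, 2}, {1, 4}, {1, 2, 4}, {1, 2, 3, 4}}.
int(A) = ⋃ {U ∈ τ : U ⊆ A}. Opens contained in A: ∅.
Taking the union of these: int(A) = ∅.
cl(A) = ⋂ {C closed : A ⊆ C}. Closed sets containing A: {2}, {1, 2}, {1, 2, 4}, {1, 2, 3, 4}.
Intersecting these: cl(A) = {2}.
∂A = cl(A) ∖ int(A) = {2} ∖ ∅ = {2}.


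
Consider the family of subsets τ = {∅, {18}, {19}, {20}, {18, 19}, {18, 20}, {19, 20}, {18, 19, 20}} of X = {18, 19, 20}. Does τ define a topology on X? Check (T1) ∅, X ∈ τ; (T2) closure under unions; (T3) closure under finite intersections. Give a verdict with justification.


τ IS a topology on X.

Axiom (T1): ∅ ∈ τ? Yes; X ∈ τ? Yes.
Axiom (T2/T3): check pairwise unions and intersections of members of τ.
All pairwise intersections and unions checked — each lies in τ. Therefore τ satisfies (T1), (T2), (T3): it IS a topology on X.


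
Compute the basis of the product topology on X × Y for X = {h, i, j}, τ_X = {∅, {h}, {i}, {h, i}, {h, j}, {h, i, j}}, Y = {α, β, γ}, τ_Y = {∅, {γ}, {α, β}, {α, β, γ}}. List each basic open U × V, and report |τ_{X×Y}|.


Basis B = {∅ × ∅, {h} × {γ}, {i} × {γ}, {h} × {α, β}, {h, i} × {γ}, {h, j} × {γ}, {i} × {α, β}, {h} × {α, β, γ}, {h, i, j} × {γ}, {i} × {α, β, γ}, {h, i} × {α, β}, {h, j} × {α, β}, {h, i} × {α, β, γ}, {h, j} × {α, β, γ}, {h, i, j} × {α, β}, {h, i, j} × {α, β, γ}}; |τ_{X×Y}| = 36.

Enumerate products U × V with U ∈ τ_X, V ∈ τ_Y (deduplicated):
  ∅ × ∅ = {} (∅)
  {h} × {γ} = {(h,γ)}
  {i} × {γ} = {(i,γ)}
  {h} × {α, β} = {(h,α), (h,β)}
  {h, i} × {γ} = {(h,γ), (i,γ)}
  {h, j} × {γ} = {(h,γ), (j,γ)}
  {i} × {α, β} = {(i,α), (i,β)}
  {h} × {α, β, γ} = {(h,α), (h,β), (h,γ)}
  {h, i, j} × {γ} = {(h,γ), (i,γ), (j,γ)}
  {i} × {α, β, γ} = {(i,α), (i,β), (i,γ)}
  {h, i} × {α, β} = {(h,α), (h,β), (i,α), (i,β)}
  {h, j} × {α, β} = {(h,α), (h,β), (j,α), (j,β)}
  {h, i} × {α, β, γ} = {(h,α), (h,β), (h,γ), (i,α), (i,β), (i,γ)}
  {h, j} × {α, β, γ} = {(h,α), (h,β), (h,γ), (j,α), (j,β), (j,γ)}
  {h, i, j} × {α, β} = {(h,α), (h,β), (i,α), (i,β), (j,α), (j,β)}
  {h, i, j} × {α, β, γ} = {(h,α), (h,β), (h,γ), (i,α), (i,β), (i,γ), (j,α), (j,β), (j,γ)}
These 16 distinct sets form the basis B.
Close under arbitrary unions to get τ_{X×Y}; counting gives |τ_{X×Y}| = 36.


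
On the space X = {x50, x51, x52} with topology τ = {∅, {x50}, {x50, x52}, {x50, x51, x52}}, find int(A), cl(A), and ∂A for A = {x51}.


int(A) = ∅, cl(A) = {x51}, ∂A = {x51}.

Closed sets in (X, τ) are complements of opens:
  closed(X, τ) = {∅, {x51}, {x51, x52}, {x50, x51, x52}}.
int(A) = ⋃ {U ∈ τ : U ⊆ A}. Opens contained in A: ∅.
Taking the union of these: int(A) = ∅.
cl(A) = ⋂ {C closed : A ⊆ C}. Closed sets containing A: {x51}, {x51, x52}, {x50, x51, x52}.
Intersecting these: cl(A) = {x51}.
∂A = cl(A) ∖ int(A) = {x51} ∖ ∅ = {x51}.


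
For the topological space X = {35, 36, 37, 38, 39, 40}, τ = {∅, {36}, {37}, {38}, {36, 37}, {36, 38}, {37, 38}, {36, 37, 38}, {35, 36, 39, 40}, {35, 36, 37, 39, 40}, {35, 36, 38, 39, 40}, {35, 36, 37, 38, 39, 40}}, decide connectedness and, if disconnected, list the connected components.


(X, τ) is disconnected; components = [{37}, {38}, {35, 36, 39, 40}].

Find clopen sets (U ∈ τ with X ∖ U ∈ τ):
  U = ∅, X ∖ U = {35, 36, 37, 38, 39, 40} — both open, so U is clopen.
  U = {37}, X ∖ U = {35, 36, 38, 39, 40} — both open, so U is clopen.
  U = {38}, X ∖ U = {35, 36, 37, 39, 40} — both open, so U is clopen.
  U = {37, 38}, X ∖ U = {35, 36, 39, 40} — both open, so U is clopen.
  U = {35, 36, 39, 40}, X ∖ U = {37, 38} — both open, so U is clopen.
  U = {35, 36, 37, 39, 40}, X ∖ U = {38} — both open, so U is clopen.
  U = {35, 36, 38, 39, 40}, X ∖ U = {37} — both open, so U is clopen.
  U = {35, 36, 37, 38, 39, 40}, X ∖ U = ∅ — both open, so U is clopen.
Nontrivial clopen(s) exist: e.g. {37, 38}. So (X, τ) is disconnected.
Compute connected components by grouping points that agree on all clopens:
  component: {37}
  component: {38}
  component: {35, 36, 39, 40}


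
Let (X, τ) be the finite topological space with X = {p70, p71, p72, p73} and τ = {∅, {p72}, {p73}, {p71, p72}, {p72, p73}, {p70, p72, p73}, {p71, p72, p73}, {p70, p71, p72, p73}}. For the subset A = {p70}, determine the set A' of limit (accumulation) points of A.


A' = ∅

For each x ∈ X, list the open sets U ∈ τ with x ∈ U, then check whether U ∩ (A ∖ {x}) ≠ ∅ for every such U.
  x = p70: open {p70, p72, p73} ∋ x has {p70, p72, p73} ∩ (A ∖ {p70}) = ∅, so x is NOT a limit point.
  x = p71: open {p71, p72} ∋ x has {p71, p72} ∩ (A ∖ {p71}) = ∅, so x is NOT a limit point.
  x = p72: open {p72} ∋ x has {p72} ∩ (A ∖ {p72}) = ∅, so x is NOT a limit point.
  x = p73: open {p73} ∋ x has {p73} ∩ (A ∖ {p73}) = ∅, so x is NOT a limit point.
Collecting: A' = ∅.


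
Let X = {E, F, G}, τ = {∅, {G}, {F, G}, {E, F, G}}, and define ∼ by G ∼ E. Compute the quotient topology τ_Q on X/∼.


X/∼ = {[E=G], [F]}; |τ_Q| = 2.

Equivalence classes: [E=G], [F].
Quotient map π: X → X/∼ sends E ↦ [E=G], F ↦ [F], G ↦ [E=G].
For each subset V ⊆ X/∼, compute π^{-1}(V) ⊆ X and check whether π^{-1}(V) ∈ τ. V is open in τ_Q iff π^{-1}(V) ∈ τ.
  V = {}: π^{-1}(V) = ∅ ∈ τ ✓.
  V = {[E=G]}: π^{-1}(V) = {E, G} ∉ τ ✗.
  V = {[F]}: π^{-1}(V) = {F} ∉ τ ✗.
  V = {[E=G], [F]}: π^{-1}(V) = {E, F, G} ∈ τ ✓.
Open sets in the quotient: τ_Q = {{}, {[E=G], [F]}} (2 elements).


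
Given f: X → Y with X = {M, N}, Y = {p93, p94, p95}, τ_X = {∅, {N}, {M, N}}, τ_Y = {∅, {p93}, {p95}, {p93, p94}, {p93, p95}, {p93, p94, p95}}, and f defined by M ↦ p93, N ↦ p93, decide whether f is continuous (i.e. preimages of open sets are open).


f IS continuous.

Compute f^{-1}(U) for each U ∈ τ_Y:
  U = ∅: f^{-1}(U) = ∅ ∈ τ_X ✓.
  U = {p93}: f^{-1}(U) = {M, N} ∈ τ_X ✓.
  U = {p95}: f^{-1}(U) = ∅ ∈ τ_X ✓.
  U = {p93, p94}: f^{-1}(U) = {M, N} ∈ τ_X ✓.
  U = {p93, p95}: f^{-1}(U) = {M, N} ∈ τ_X ✓.
  U = {p93, p94, p95}: f^{-1}(U) = {M, N} ∈ τ_X ✓.
Every preimage lies in τ_X, so f IS continuous.


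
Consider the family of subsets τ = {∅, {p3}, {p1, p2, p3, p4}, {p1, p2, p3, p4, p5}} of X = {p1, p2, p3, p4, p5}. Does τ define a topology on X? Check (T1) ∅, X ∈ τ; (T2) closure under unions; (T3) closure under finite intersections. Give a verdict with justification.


τ IS a topology on X.

Axiom (T1): ∅ ∈ τ? Yes; X ∈ τ? Yes.
Axiom (T2/T3): check pairwise unions and intersections of members of τ.
All pairwise intersections and unions checked — each lies in τ. Therefore τ satisfies (T1), (T2), (T3): it IS a topology on X.


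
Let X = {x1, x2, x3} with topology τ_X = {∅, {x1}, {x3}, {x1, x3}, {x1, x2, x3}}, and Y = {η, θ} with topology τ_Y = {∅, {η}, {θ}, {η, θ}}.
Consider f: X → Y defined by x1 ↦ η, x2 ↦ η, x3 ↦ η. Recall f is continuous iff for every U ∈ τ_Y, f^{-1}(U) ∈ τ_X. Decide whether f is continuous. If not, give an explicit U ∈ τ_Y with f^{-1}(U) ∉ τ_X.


f IS continuous.

Compute f^{-1}(U) for each U ∈ τ_Y:
  U = ∅: f^{-1}(U) = ∅ ∈ τ_X ✓.
  U = {η}: f^{-1}(U) = {x1, x2, x3} ∈ τ_X ✓.
  U = {θ}: f^{-1}(U) = ∅ ∈ τ_X ✓.
  U = {η, θ}: f^{-1}(U) = {x1, x2, x3} ∈ τ_X ✓.
Every preimage lies in τ_X, so f IS continuous.


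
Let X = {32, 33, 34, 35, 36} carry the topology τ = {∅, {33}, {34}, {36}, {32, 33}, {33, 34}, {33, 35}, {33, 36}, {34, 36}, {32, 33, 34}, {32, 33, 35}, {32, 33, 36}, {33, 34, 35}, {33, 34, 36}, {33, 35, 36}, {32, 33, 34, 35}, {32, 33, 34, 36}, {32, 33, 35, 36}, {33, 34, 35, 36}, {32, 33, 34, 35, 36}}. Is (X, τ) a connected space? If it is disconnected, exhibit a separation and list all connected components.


(X, τ) is disconnected; components = [{34}, {36}, {32, 33, 35}].

Find clopen sets (U ∈ τ with X ∖ U ∈ τ):
  U = ∅, X ∖ U = {32, 33, 34, 35, 36} — both open, so U is clopen.
  U = {34}, X ∖ U = {32, 33, 35, 36} — both open, so U is clopen.
  U = {36}, X ∖ U = {32, 33, 34, 35} — both open, so U is clopen.
  U = {34, 36}, X ∖ U = {32, 33, 35} — both open, so U is clopen.
  U = {32, 33, 35}, X ∖ U = {34, 36} — both open, so U is clopen.
  U = {32, 33, 34, 35}, X ∖ U = {36} — both open, so U is clopen.
  U = {32, 33, 35, 36}, X ∖ U = {34} — both open, so U is clopen.
  U = {32, 33, 34, 35, 36}, X ∖ U = ∅ — both open, so U is clopen.
Nontrivial clopen(s) exist: e.g. {32, 33, 35}. So (X, τ) is disconnected.
Compute connected components by grouping points that agree on all clopens:
  component: {34}
  component: {36}
  component: {32, 33, 35}


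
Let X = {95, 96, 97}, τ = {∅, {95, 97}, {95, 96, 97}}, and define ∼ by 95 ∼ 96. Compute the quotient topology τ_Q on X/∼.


X/∼ = {[95=96], [97]}; |τ_Q| = 2.

Equivalence classes: [95=96], [97].
Quotient map π: X → X/∼ sends 95 ↦ [95=96], 96 ↦ [95=96], 97 ↦ [97].
For each subset V ⊆ X/∼, compute π^{-1}(V) ⊆ X and check whether π^{-1}(V) ∈ τ. V is open in τ_Q iff π^{-1}(V) ∈ τ.
  V = {}: π^{-1}(V) = ∅ ∈ τ ✓.
  V = {[95=96]}: π^{-1}(V) = {95, 96} ∉ τ ✗.
  V = {[97]}: π^{-1}(V) = {97} ∉ τ ✗.
  V = {[95=96], [97]}: π^{-1}(V) = {95, 96, 97} ∈ τ ✓.
Open sets in the quotient: τ_Q = {{}, {[95=96], [97]}} (2 elements).


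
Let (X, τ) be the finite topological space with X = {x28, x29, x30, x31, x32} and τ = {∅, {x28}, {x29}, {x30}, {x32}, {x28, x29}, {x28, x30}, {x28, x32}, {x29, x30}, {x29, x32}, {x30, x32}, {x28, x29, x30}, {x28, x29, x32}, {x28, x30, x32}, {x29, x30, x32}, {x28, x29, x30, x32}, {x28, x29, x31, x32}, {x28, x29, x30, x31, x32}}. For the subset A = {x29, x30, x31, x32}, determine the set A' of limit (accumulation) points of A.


A' = {x31}

For each x ∈ X, list the open sets U ∈ τ with x ∈ U, then check whether U ∩ (A ∖ {x}) ≠ ∅ for every such U.
  x = x28: open {x28} ∋ x has {x28} ∩ (A ∖ {x28}) = ∅, so x is NOT a limit point.
  x = x29: open {x29} ∋ x has {x29} ∩ (A ∖ {x29}) = ∅, so x is NOT a limit point.
  x = x30: open {x30} ∋ x has {x30} ∩ (A ∖ {x30}) = ∅, so x is NOT a limit point.
  x = x31: opens ∋ x are {x28, x29, x31, x32}, {x28, x29, x30, x31, x32}; each meets A ∖ {x31}, so x IS a limit point.
  x = x32: open {x32} ∋ x has {x32} ∩ (A ∖ {x32}) = ∅, so x is NOT a limit point.
Collecting: A' = {x31}.


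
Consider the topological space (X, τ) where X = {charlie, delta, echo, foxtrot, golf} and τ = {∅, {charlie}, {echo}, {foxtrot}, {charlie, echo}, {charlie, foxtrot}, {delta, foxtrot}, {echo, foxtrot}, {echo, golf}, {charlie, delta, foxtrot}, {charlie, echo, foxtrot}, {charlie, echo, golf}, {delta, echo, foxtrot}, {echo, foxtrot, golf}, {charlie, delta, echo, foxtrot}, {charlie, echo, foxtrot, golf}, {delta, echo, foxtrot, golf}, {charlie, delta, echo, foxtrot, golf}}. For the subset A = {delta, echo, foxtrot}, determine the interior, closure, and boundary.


int(A) = {delta, echo, foxtrot}, cl(A) = {delta, echo, foxtrot, golf}, ∂A = {golf}.

Closed sets in (X, τ) are complements of opens:
  closed(X, τ) = {∅, {charlie}, {delta}, {golf}, {charlie, delta}, {charlie, golf}, {delta, foxtrot}, {delta, golf}, {echo, golf}, {charlie, delta, foxtrot}, {charlie, delta, golf}, {charlie, echo, golf}, {delta, echo, golf}, {delta, foxtrot, golf}, {charlie, delta, echo, golf}, {charlie, delta, foxtrot, golf}, {delta, echo, foxtrot, golf}, {charlie, delta, echo, foxtrot, golf}}.
int(A) = ⋃ {U ∈ τ : U ⊆ A}. Opens contained in A: ∅, {echo}, {foxtrot}, {delta, foxtrot}, {echo, foxtrot}, {delta, echo, foxtrot}.
Taking the union of these: int(A) = {delta, echo, foxtrot}.
cl(A) = ⋂ {C closed : A ⊆ C}. Closed sets containing A: {delta, echo, foxtrot, golf}, {charlie, delta, echo, foxtrot, golf}.
Intersecting these: cl(A) = {delta, echo, foxtrot, golf}.
∂A = cl(A) ∖ int(A) = {delta, echo, foxtrot, golf} ∖ {delta, echo, foxtrot} = {golf}.


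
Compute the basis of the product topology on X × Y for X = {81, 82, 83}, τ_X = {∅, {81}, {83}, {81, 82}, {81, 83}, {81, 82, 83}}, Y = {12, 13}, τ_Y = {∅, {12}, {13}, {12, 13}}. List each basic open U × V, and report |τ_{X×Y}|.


Basis B = {∅ × ∅, {81} × {12}, {81} × {13}, {83} × {12}, {83} × {13}, {81} × {12, 13}, {81, 82} × {12}, {81, 83} × {12}, {81, 82} × {13}, {81, 83} × {13}, {83} × {12, 13}, {81, 82, 83} × {12}, {81, 82, 83} × {13}, {81, 82} × {12, 13}, {81, 83} × {12, 13}, {81, 82, 83} × {12, 13}}; |τ_{X×Y}| = 36.

Enumerate products U × V with U ∈ τ_X, V ∈ τ_Y (deduplicated):
  ∅ × ∅ = {} (∅)
  {81} × {12} = {(81,12)}
  {81} × {13} = {(81,13)}
  {83} × {12} = {(83,12)}
  {83} × {13} = {(83,13)}
  {81} × {12, 13} = {(81,12), (81,13)}
  {81, 82} × {12} = {(81,12), (82,12)}
  {81, 83} × {12} = {(81,12), (83,12)}
  {81, 82} × {13} = {(81,13), (82,13)}
  {81, 83} × {13} = {(81,13), (83,13)}
  {83} × {12, 13} = {(83,12), (83,13)}
  {81, 82, 83} × {12} = {(81,12), (82,12), (83,12)}
  {81, 82, 83} × {13} = {(81,13), (82,13), (83,13)}
  {81, 82} × {12, 13} = {(81,12), (81,13), (82,12), (82,13)}
  {81, 83} × {12, 13} = {(81,12), (81,13), (83,12), (83,13)}
  {81, 82, 83} × {12, 13} = {(81,12), (81,13), (82,12), (82,13), (83,12), (83,13)}
These 16 distinct sets form the basis B.
Close under arbitrary unions to get τ_{X×Y}; counting gives |τ_{X×Y}| = 36.


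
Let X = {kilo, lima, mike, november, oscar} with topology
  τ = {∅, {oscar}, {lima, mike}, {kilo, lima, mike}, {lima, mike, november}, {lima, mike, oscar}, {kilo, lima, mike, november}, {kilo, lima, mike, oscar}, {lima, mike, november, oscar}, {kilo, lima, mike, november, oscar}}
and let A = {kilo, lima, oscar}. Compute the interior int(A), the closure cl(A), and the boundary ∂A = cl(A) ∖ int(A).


int(A) = {oscar}, cl(A) = {kilo, lima, mike, november, oscar}, ∂A = {kilo, lima, mike, november}.

Closed sets in (X, τ) are complements of opens:
  closed(X, τ) = {∅, {kilo}, {november}, {oscar}, {kilo, november}, {kilo, oscar}, {november, oscar}, {kilo, november, oscar}, {kilo, lima, mike, november}, {kilo, lima, mike, november, oscar}}.
int(A) = ⋃ {U ∈ τ : U ⊆ A}. Opens contained in A: ∅, {oscar}.
Taking the union of these: int(A) = {oscar}.
cl(A) = ⋂ {C closed : A ⊆ C}. Closed sets containing A: {kilo, lima, mike, november, oscar}.
Intersecting these: cl(A) = {kilo, lima, mike, november, oscar}.
∂A = cl(A) ∖ int(A) = {kilo, lima, mike, november, oscar} ∖ {oscar} = {kilo, lima, mike, november}.


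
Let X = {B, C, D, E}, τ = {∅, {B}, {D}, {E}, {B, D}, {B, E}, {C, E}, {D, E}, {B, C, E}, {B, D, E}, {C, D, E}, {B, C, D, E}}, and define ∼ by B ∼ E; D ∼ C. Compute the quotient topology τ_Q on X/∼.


X/∼ = {[B=E], [C=D]}; |τ_Q| = 3.

Equivalence classes: [B=E], [C=D].
Quotient map π: X → X/∼ sends B ↦ [B=E], C ↦ [C=D], D ↦ [C=D], E ↦ [B=E].
For each subset V ⊆ X/∼, compute π^{-1}(V) ⊆ X and check whether π^{-1}(V) ∈ τ. V is open in τ_Q iff π^{-1}(V) ∈ τ.
  V = {}: π^{-1}(V) = ∅ ∈ τ ✓.
  V = {[B=E]}: π^{-1}(V) = {B, E} ∈ τ ✓.
  V = {[C=D]}: π^{-1}(V) = {C, D} ∉ τ ✗.
  V = {[B=E], [C=D]}: π^{-1}(V) = {B, C, D, E} ∈ τ ✓.
Open sets in the quotient: τ_Q = {{}, {[B=E]}, {[B=E], [C=D]}} (3 elements).


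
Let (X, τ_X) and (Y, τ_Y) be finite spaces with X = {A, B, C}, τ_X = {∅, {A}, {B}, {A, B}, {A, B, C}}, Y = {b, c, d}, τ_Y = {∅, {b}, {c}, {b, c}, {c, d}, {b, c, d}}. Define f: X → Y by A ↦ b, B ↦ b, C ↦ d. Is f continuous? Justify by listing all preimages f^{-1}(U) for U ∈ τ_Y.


f is NOT continuous.

Compute f^{-1}(U) for each U ∈ τ_Y:
  U = ∅: f^{-1}(U) = ∅ ∈ τ_X ✓.
  U = {b}: f^{-1}(U) = {A, B} ∈ τ_X ✓.
  U = {c}: f^{-1}(U) = ∅ ∈ τ_X ✓.
  U = {b, c}: f^{-1}(U) = {A, B} ∈ τ_X ✓.
  U = {c, d}: f^{-1}(U) = {C} ∉ τ_X ✗.
  U = {b, c, d}: f^{-1}(U) = {A, B, C} ∈ τ_X ✓.
Found U = {c, d} with f^{-1}(U) = {C} not in τ_X. Therefore f is NOT continuous.


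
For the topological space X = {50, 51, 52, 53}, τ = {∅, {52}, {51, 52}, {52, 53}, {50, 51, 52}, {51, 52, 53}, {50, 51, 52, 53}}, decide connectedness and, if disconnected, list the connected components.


(X, τ) is connected.

Find clopen sets (U ∈ τ with X ∖ U ∈ τ):
  U = ∅, X ∖ U = {50, 51, 52, 53} — both open, so U is clopen.
  U = {50, 51, 52, 53}, X ∖ U = ∅ — both open, so U is clopen.
Only trivial clopens (∅ and X) exist, so (X, τ) is connected.
Compute connected components by grouping points that agree on all clopens:
  component: {50, 51, 52, 53}


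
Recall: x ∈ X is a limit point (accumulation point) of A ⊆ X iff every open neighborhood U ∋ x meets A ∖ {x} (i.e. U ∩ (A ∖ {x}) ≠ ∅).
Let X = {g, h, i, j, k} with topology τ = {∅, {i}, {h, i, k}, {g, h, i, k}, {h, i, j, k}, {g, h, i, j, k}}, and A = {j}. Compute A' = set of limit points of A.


A' = ∅

For each x ∈ X, list the open sets U ∈ τ with x ∈ U, then check whether U ∩ (A ∖ {x}) ≠ ∅ for every such U.
  x = g: open {g, h, i, k} ∋ x has {g, h, i, k} ∩ (A ∖ {g}) = ∅, so x is NOT a limit point.
  x = h: open {h, i, k} ∋ x has {h, i, k} ∩ (A ∖ {h}) = ∅, so x is NOT a limit point.
  x = i: open {i} ∋ x has {i} ∩ (A ∖ {i}) = ∅, so x is NOT a limit point.
  x = j: open {h, i, j, k} ∋ x has {h, i, j, k} ∩ (A ∖ {j}) = ∅, so x is NOT a limit point.
  x = k: open {h, i, k} ∋ x has {h, i, k} ∩ (A ∖ {k}) = ∅, so x is NOT a limit point.
Collecting: A' = ∅.


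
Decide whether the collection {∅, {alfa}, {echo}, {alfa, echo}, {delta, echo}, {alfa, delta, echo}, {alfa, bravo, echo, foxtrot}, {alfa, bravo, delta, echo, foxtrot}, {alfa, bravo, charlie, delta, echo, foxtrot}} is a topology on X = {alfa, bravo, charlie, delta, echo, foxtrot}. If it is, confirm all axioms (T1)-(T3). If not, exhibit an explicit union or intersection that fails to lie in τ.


τ IS a topology on X.

Axiom (T1): ∅ ∈ τ? Yes; X ∈ τ? Yes.
Axiom (T2/T3): check pairwise unions and intersections of members of τ.
All pairwise intersections and unions checked — each lies in τ. Therefore τ satisfies (T1), (T2), (T3): it IS a topology on X.


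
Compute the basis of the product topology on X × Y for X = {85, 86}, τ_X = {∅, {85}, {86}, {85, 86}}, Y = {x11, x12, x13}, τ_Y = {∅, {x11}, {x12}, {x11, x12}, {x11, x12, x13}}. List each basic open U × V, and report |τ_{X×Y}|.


Basis B = {∅ × ∅, {85} × {x11}, {85} × {x12}, {86} × {x11}, {86} × {x12}, {85} × {x11, x12}, {85, 86} × {x11}, {85, 86} × {x12}, {86} × {x11, x12}, {85} × {x11, x12, x13}, {86} × {x11, x12, x13}, {85, 86} × {x11, x12}, {85, 86} × {x11, x12, x13}}; |τ_{X×Y}| = 25.

Enumerate products U × V with U ∈ τ_X, V ∈ τ_Y (deduplicated):
  ∅ × ∅ = {} (∅)
  {85} × {x11} = {(85,x11)}
  {85} × {x12} = {(85,x12)}
  {86} × {x11} = {(86,x11)}
  {86} × {x12} = {(86,x12)}
  {85} × {x11, x12} = {(85,x11), (85,x12)}
  {85, 86} × {x11} = {(85,x11), (86,x11)}
  {85, 86} × {x12} = {(85,x12), (86,x12)}
  {86} × {x11, x12} = {(86,x11), (86,x12)}
  {85} × {x11, x12, x13} = {(85,x11), (85,x12), (85,x13)}
  {86} × {x11, x12, x13} = {(86,x11), (86,x12), (86,x13)}
  {85, 86} × {x11, x12} = {(85,x11), (85,x12), (86,x11), (86,x12)}
  {85, 86} × {x11, x12, x13} = {(85,x11), (85,x12), (85,x13), (86,x11), (86,x12), (86,x13)}
These 13 distinct sets form the basis B.
Close under arbitrary unions to get τ_{X×Y}; counting gives |τ_{X×Y}| = 25.
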